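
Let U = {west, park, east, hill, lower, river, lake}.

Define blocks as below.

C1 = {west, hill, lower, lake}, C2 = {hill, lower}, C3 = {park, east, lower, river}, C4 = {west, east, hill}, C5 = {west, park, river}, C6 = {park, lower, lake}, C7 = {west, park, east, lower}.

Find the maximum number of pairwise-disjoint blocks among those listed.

2

C2, C5 are pairwise disjoint (C2={hill,lower}; C5={west,park,river}).
Every remaining block overlaps one of these, and no 3 of the listed blocks are pairwise disjoint, so 2 is the maximum.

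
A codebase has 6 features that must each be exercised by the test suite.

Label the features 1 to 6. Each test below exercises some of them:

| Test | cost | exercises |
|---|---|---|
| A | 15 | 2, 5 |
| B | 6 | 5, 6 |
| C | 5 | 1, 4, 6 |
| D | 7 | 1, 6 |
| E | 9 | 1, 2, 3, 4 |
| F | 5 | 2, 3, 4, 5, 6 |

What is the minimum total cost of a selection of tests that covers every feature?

10

C, F together cover every feature (C ∪ F = {1, 2, 3, 4, 5, 6}); total cost 5 + 5 = 10.
No covering selection has total cost below 10.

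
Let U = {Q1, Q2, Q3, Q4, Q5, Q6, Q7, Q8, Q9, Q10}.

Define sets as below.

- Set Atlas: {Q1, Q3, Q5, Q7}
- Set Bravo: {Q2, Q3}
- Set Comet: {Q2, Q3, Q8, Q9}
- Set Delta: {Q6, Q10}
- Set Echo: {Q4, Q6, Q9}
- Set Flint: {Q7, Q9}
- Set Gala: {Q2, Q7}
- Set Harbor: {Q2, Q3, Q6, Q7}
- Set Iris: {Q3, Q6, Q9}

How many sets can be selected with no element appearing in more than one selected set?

3

Bravo, Delta, Flint are pairwise disjoint (Bravo={Q2,Q3}; Delta={Q6,Q10}; Flint={Q7,Q9}).
Every remaining set overlaps one of these, and no 4 of the listed sets are pairwise disjoint, so 3 is the maximum.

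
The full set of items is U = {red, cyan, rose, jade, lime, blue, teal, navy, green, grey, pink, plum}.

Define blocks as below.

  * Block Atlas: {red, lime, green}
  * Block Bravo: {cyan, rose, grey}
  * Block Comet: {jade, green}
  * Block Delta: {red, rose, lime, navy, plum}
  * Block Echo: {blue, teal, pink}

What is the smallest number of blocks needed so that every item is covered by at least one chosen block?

Bravo and Comet and Delta and Echo together: Bravo ∪ Comet ∪ Delta ∪ Echo = {red, cyan, rose, jade, lime, blue, teal, navy, green, grey, pink, plum} — every item is covered.
Only Bravo contains cyan, so Bravo is forced; the remaining 9 items need at least 3 more blocks (each remaining block adds at most 4) — so at least 4 blocks are needed, and 4 is optimal.

4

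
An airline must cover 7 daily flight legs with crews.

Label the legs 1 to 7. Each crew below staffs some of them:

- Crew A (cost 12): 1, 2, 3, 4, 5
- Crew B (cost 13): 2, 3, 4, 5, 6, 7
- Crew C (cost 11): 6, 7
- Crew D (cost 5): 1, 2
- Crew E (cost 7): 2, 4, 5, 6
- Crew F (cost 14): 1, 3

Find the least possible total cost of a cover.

B, D together cover every leg (B ∪ D = {1, 2, 3, 4, 5, 6, 7}); total cost 13 + 5 = 18.
The greedy pick E, D, B costs 25; no covering selection beats 18.

18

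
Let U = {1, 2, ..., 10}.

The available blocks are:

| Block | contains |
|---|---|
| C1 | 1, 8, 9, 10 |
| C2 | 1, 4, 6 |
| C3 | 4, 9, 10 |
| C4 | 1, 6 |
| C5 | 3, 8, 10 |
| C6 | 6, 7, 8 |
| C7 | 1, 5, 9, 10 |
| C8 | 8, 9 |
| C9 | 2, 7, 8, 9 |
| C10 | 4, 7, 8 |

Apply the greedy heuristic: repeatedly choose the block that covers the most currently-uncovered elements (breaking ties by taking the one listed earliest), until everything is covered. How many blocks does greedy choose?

5

Greedy: pick C1 (covers 4 new) → pick C2 (covers 2 new) → pick C9 (covers 2 new) → pick C5 (covers 1 new) → pick C7 (covers 1 new). Total picks: 5.
(The true minimum cover uses only 4 blocks, so greedy is not optimal here.)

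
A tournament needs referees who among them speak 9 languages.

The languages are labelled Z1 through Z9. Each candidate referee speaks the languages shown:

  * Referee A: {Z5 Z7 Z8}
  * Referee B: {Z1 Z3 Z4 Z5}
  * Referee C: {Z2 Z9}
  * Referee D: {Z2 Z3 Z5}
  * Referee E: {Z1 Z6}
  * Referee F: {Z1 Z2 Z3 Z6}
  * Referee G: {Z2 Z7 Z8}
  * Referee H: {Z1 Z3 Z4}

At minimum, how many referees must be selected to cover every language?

A and C and E and H together: A ∪ C ∪ E ∪ H = {Z1, Z2, Z3, Z4, Z5, Z6, Z7, Z8, Z9} — every language is covered.
No 3 of the 8 referees cover everything (all 56 combinations miss at least one language), so 4 is optimal.

4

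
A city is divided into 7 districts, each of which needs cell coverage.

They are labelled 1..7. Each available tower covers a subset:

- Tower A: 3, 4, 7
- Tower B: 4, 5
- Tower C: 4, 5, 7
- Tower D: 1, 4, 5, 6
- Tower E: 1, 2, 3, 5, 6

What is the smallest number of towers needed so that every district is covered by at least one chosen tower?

2

C and E together: C ∪ E = {1, 2, 3, 4, 5, 6, 7} — every district is covered.
No single tower has all 7 districts (the largest, E, has 5), so 2 is optimal.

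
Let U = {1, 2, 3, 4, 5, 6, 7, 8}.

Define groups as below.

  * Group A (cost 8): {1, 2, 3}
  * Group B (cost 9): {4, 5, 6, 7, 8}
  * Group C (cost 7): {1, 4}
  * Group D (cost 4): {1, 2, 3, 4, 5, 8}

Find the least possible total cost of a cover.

13

B, D together cover every point (B ∪ D = {1, 2, 3, 4, 5, 6, 7, 8}); total cost 9 + 4 = 13.
No covering selection has total cost below 13.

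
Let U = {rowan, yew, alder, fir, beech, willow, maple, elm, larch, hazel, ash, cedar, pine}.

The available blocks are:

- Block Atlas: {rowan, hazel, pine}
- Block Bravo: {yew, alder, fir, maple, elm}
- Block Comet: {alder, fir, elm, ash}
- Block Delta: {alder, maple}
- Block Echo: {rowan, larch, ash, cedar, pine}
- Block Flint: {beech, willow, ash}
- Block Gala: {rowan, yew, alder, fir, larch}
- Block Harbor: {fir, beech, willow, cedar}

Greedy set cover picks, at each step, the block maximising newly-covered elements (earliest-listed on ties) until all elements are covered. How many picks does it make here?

4

Greedy: pick Bravo (covers 5 new) → pick Echo (covers 5 new) → pick Flint (covers 2 new) → pick Atlas (covers 1 new). Total picks: 4.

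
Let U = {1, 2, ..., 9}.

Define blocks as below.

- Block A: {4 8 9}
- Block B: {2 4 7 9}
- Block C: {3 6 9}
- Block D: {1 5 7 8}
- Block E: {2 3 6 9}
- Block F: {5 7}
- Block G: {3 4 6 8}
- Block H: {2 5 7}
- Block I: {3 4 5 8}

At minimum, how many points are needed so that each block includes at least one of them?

3

Take T = {3, 4, 5}. Each listed block contains at least one of these, so T is a hitting set of size 3.
No choice of 2 points meets every block, so 3 is the minimum.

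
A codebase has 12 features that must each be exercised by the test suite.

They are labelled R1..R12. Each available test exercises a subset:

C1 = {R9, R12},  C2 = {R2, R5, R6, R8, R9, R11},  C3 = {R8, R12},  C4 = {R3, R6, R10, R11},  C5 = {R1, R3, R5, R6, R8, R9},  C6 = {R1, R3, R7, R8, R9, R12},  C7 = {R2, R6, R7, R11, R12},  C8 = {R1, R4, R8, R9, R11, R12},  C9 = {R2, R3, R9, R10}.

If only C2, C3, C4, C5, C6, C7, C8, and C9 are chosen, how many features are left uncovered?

Union of C2, C3, C4, C5, C6, C7, C8, C9 = {R1, R2, R3, R4, R5, R6, R7, R8, R9, R10, R11, R12} — that's every feature, so 0 are uncovered.

0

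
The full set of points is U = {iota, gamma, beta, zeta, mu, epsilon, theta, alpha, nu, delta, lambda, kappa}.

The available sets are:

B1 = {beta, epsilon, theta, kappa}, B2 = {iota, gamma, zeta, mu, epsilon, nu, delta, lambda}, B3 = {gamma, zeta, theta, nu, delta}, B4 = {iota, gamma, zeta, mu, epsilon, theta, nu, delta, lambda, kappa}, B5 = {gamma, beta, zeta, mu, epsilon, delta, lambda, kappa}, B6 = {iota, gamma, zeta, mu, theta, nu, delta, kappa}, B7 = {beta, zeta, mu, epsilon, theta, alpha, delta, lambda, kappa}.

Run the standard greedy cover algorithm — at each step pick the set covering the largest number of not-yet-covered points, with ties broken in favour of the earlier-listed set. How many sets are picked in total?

2

Greedy: pick B4 (covers 10 new) → pick B7 (covers 2 new). Total picks: 2.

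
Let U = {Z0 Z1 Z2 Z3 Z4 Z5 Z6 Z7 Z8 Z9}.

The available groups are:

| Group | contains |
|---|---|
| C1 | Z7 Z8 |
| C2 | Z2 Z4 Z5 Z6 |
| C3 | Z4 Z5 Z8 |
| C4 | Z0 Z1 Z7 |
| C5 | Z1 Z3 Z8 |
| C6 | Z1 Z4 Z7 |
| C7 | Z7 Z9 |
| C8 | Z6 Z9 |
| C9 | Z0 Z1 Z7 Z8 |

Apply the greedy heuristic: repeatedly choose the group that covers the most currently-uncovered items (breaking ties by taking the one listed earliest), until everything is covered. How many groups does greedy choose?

4

Greedy: pick C2 (covers 4 new) → pick C9 (covers 4 new) → pick C5 (covers 1 new) → pick C7 (covers 1 new). Total picks: 4.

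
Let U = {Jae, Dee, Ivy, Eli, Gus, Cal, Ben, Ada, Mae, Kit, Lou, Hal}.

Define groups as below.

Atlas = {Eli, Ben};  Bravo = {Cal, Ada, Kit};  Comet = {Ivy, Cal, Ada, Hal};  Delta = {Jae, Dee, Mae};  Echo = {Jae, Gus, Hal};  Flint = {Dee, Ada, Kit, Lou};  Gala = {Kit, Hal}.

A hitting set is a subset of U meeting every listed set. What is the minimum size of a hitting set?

4

Take H = {Jae, Ben, Ada, Kit}. Each listed group contains at least one of these, so H is a hitting set of size 4.
No choice of 3 elements meets every group, so 4 is the minimum.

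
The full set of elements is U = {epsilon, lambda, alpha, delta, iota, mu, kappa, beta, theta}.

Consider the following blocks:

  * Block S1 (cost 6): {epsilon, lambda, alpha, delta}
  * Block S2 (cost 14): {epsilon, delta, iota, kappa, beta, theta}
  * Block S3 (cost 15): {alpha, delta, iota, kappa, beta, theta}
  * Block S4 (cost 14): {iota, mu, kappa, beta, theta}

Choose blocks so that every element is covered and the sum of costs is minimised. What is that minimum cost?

S1, S4 together cover every element (S1 ∪ S4 = {epsilon, lambda, alpha, delta, iota, mu, kappa, beta, theta}); total cost 6 + 14 = 20.
No covering selection has total cost below 20.

20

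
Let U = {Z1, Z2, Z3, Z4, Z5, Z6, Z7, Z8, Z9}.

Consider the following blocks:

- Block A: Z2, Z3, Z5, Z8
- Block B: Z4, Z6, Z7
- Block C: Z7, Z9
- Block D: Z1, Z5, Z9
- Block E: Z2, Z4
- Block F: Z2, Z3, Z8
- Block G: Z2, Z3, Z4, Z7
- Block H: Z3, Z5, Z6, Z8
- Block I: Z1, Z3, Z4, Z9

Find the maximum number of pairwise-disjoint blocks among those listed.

3

B, D, F are pairwise disjoint (B={Z4,Z6,Z7}; D={Z1,Z5,Z9}; F={Z2,Z3,Z8}).
Every remaining block overlaps one of these, and no 4 of the listed blocks are pairwise disjoint, so 3 is the maximum.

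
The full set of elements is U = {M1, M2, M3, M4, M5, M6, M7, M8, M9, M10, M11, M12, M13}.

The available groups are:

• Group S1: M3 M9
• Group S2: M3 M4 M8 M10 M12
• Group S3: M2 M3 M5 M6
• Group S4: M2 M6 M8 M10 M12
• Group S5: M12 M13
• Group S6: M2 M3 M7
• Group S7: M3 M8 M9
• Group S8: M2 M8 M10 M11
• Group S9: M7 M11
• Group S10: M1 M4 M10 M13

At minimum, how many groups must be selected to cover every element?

S2 and S3 and S7 and S9 and S10 together: S2 ∪ S3 ∪ S7 ∪ S9 ∪ S10 = {M1, M2, M3, M4, M5, M6, M7, M8, M9, M10, M11, M12, M13} — every element is covered.
No 4 of the 10 groups cover everything (all 210 combinations miss at least one element), so 5 is optimal.

5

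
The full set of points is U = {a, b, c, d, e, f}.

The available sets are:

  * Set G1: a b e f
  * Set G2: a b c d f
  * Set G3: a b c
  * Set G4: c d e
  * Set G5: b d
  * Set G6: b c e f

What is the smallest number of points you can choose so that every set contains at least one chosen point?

2

The 2 points {b, e} hit every set.
No single point lies in every set, so at least 2 are needed and 2 is optimal.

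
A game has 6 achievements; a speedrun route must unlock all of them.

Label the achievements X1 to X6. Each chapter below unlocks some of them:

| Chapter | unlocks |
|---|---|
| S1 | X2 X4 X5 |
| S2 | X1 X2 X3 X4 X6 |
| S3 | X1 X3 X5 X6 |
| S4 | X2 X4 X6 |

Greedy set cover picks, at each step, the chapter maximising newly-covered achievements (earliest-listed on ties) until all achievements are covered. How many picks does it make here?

2

Greedy: pick S2 (covers 5 new) → pick S1 (covers 1 new). Total picks: 2.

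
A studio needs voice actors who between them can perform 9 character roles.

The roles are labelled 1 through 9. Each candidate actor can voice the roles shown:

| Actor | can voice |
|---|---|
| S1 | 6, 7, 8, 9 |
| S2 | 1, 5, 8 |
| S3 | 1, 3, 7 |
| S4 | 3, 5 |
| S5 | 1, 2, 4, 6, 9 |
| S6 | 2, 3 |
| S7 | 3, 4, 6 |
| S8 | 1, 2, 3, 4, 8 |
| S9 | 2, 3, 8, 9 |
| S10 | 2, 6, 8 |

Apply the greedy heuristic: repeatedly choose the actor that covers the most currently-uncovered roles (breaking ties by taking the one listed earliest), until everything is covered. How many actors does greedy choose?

3

Greedy: pick S5 (covers 5 new) → pick S1 (covers 2 new) → pick S4 (covers 2 new). Total picks: 3.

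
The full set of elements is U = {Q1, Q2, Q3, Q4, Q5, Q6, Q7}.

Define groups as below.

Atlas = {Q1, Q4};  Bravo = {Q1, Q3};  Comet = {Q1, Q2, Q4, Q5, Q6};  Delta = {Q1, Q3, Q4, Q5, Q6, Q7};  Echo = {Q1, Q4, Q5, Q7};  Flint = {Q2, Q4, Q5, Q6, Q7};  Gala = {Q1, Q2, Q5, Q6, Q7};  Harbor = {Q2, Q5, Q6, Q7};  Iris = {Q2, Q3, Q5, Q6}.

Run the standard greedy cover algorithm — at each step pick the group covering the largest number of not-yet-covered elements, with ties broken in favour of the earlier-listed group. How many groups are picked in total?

Greedy: pick Delta (covers 6 new) → pick Comet (covers 1 new). Total picks: 2.

2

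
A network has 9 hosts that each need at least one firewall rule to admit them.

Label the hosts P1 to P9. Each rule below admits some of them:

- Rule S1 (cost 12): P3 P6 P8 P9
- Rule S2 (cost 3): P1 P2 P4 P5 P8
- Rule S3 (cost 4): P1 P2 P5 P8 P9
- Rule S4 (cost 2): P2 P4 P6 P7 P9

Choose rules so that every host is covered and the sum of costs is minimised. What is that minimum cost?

17

S1, S2, S4 together cover every host (S1 ∪ S2 ∪ S4 = {P1, P2, P3, P4, P5, P6, P7, P8, P9}); total cost 12 + 3 + 2 = 17.
No covering selection has total cost below 17.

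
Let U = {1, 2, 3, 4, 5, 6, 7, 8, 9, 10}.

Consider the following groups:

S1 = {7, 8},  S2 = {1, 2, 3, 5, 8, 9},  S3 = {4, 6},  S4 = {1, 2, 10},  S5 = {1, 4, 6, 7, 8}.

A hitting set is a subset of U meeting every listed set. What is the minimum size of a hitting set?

Take H = {2, 6, 8}. Each listed group contains at least one of these, so H is a hitting set of size 3.
The groups S1, S3, S4 are pairwise disjoint, so any hitting set needs a separate item for each — at least 3. Hence 3 is optimal.

3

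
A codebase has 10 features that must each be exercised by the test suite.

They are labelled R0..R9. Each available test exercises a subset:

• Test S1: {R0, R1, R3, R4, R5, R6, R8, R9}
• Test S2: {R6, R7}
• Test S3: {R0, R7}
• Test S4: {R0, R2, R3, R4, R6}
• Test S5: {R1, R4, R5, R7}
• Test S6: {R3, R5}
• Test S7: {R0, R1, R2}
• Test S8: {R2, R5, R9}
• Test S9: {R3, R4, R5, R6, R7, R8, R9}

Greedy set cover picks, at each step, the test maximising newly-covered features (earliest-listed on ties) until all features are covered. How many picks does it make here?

3

Greedy: pick S1 (covers 8 new) → pick S2 (covers 1 new) → pick S4 (covers 1 new). Total picks: 3.
(The true minimum cover uses only 2 tests, so greedy is not optimal here.)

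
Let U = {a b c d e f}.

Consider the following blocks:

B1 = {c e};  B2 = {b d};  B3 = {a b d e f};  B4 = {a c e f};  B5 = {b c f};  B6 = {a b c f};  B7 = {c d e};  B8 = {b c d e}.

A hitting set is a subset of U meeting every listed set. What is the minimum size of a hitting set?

2

The 2 elements {b, e} hit every block.
The blocks B1, B2 are pairwise disjoint, so any hitting set needs a separate element for each — at least 2. Hence 2 is optimal.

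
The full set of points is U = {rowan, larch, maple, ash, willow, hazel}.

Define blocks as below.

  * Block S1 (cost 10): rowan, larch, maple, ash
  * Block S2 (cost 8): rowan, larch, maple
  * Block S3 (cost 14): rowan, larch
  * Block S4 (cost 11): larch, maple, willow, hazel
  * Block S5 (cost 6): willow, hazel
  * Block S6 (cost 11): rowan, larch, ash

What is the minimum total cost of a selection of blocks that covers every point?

16

S1, S5 together cover every point (S1 ∪ S5 = {rowan, larch, maple, ash, willow, hazel}); total cost 10 + 6 = 16.
No covering selection has total cost below 16.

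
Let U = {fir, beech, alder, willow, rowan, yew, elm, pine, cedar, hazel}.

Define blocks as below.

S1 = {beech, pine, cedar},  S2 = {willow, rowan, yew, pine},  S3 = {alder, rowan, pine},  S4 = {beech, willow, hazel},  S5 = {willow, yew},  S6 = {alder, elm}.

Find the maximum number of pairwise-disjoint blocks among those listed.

3

S1, S5, S6 are pairwise disjoint (S1={beech,pine,cedar}; S5={willow,yew}; S6={alder,elm}).
Every remaining block overlaps one of these, and no 4 of the listed blocks are pairwise disjoint, so 3 is the maximum.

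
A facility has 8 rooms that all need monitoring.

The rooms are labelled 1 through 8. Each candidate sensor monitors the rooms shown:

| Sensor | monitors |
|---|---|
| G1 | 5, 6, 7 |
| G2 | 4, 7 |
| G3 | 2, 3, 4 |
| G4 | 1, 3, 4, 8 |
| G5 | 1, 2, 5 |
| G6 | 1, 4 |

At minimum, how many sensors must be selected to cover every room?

3

Take {G1, G4, G5}. Their union is {1, 2, 3, 4, 5, 6, 7, 8}, which is all 8 rooms.
Only G1 contains 6, so G1 is forced; the remaining 5 rooms need at least 2 more sensors (each remaining sensor adds at most 4) — so at least 3 sensors are needed, and 3 is optimal.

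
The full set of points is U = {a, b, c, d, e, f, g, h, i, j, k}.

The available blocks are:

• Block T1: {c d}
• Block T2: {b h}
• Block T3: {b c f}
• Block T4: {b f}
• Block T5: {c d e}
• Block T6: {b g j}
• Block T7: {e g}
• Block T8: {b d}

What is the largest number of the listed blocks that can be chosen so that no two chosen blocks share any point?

3

T1, T4, T7 are pairwise disjoint (T1={c,d}; T4={b,f}; T7={e,g}).
Every remaining block overlaps one of these, and no 4 of the listed blocks are pairwise disjoint, so 3 is the maximum.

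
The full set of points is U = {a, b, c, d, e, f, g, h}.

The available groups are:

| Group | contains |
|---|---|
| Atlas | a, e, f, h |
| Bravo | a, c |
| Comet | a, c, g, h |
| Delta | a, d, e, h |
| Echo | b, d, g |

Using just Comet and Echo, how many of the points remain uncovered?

2

Union of Comet, Echo = {a, b, c, d, g, h}.
Not covered: e, f — 2 points.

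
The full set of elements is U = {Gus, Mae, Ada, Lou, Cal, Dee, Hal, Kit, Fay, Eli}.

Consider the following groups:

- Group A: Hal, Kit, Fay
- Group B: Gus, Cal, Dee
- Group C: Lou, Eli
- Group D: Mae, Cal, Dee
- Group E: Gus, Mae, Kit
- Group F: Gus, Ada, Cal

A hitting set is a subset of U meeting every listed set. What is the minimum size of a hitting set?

The 3 elements {Cal, Kit, Eli} hit every group.
The groups A, B, C are pairwise disjoint, so any hitting set needs a separate element for each — at least 3. Hence 3 is optimal.

3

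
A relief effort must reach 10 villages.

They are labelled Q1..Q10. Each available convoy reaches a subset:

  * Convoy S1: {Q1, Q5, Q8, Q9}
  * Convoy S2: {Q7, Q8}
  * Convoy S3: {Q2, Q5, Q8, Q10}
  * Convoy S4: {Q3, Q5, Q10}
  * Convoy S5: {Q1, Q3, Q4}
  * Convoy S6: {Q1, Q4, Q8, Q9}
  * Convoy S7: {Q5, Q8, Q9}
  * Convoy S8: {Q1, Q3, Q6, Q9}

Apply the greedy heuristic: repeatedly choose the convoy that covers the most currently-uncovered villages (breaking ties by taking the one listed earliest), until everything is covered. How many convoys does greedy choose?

Greedy: pick S1 (covers 4 new) → pick S3 (covers 2 new) → pick S5 (covers 2 new) → pick S2 (covers 1 new) → pick S8 (covers 1 new). Total picks: 5.
(The true minimum cover uses only 4 convoys, so greedy is not optimal here.)

5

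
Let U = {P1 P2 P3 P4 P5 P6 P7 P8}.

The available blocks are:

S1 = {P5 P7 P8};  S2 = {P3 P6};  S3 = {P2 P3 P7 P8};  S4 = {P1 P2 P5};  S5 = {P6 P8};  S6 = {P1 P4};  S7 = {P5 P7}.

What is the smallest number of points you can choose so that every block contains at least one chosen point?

The 3 points {P1, P6, P7} hit every block.
The blocks S5, S6, S7 are pairwise disjoint, so any hitting set needs a separate point for each — at least 3. Hence 3 is optimal.

3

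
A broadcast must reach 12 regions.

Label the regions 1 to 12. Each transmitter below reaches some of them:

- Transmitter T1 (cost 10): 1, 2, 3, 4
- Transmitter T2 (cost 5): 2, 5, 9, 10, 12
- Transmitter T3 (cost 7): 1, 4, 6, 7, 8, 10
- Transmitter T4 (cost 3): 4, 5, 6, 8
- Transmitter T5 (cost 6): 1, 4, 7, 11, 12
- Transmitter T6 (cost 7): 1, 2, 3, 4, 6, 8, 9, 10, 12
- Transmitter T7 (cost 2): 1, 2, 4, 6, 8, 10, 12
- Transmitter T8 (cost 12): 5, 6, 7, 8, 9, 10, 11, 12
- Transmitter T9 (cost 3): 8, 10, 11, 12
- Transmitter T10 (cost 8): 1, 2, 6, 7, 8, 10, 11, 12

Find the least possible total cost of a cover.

T4, T5, T6 together cover every region (T4 ∪ T5 ∪ T6 = {1, 2, 3, 4, 5, 6, 7, 8, 9, 10, 11, 12}); total cost 3 + 6 + 7 = 16.
The greedy pick T7, T2, T5, T6 costs 20; no covering selection beats 16.

16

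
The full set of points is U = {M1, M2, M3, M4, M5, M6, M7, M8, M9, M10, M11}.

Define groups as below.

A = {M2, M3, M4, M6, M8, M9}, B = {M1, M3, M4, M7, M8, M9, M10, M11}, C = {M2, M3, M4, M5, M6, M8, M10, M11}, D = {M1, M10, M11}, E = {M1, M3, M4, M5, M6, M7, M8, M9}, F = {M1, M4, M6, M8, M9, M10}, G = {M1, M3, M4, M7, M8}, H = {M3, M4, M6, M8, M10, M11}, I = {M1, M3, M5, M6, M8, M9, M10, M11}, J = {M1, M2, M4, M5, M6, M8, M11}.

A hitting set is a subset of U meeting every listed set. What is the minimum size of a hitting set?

Take T = {M8, M10}. Each listed group contains at least one of these, so T is a hitting set of size 2.
The groups A, D are pairwise disjoint, so any hitting set needs a separate point for each — at least 2. Hence 2 is optimal.

2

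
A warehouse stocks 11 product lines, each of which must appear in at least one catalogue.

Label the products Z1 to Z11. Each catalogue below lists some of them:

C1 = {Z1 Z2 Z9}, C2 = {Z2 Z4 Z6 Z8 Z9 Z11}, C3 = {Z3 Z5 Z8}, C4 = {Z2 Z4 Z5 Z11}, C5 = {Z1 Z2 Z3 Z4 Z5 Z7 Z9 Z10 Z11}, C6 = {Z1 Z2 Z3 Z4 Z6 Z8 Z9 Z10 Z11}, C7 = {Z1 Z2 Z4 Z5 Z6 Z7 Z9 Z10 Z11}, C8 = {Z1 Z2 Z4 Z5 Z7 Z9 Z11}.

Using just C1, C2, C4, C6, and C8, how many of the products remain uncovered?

Union of C1, C2, C4, C6, C8 = {Z1, Z2, Z3, Z4, Z5, Z6, Z7, Z8, Z9, Z10, Z11} — that's every product, so 0 are uncovered.

0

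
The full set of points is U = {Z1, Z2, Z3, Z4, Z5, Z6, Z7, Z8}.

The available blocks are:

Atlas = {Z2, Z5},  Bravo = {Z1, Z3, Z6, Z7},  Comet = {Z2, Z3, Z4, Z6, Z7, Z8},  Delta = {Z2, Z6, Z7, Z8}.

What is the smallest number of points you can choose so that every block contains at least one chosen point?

H = {Z5, Z6} meets every block (each contains at least one member of H), and |H| = 2.
The blocks Atlas, Bravo are pairwise disjoint, so any hitting set needs a separate point for each — at least 2. Hence 2 is optimal.

2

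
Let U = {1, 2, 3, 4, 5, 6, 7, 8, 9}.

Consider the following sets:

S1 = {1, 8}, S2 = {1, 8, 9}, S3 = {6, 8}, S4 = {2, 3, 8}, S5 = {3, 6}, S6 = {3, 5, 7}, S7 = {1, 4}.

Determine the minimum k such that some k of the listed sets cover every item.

S2 and S3 and S4 and S6 and S7 together: S2 ∪ S3 ∪ S4 ∪ S6 ∪ S7 = {1, 2, 3, 4, 5, 6, 7, 8, 9} — every item is covered.
No 4 of the 7 sets cover everything (all 35 combinations miss at least one item), so 5 is optimal.

5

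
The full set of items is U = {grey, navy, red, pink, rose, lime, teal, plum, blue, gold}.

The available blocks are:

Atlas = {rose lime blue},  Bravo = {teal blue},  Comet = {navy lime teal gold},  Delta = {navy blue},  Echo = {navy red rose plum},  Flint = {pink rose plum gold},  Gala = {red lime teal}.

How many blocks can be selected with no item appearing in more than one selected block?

3

Delta, Flint, Gala are pairwise disjoint (Delta={navy,blue}; Flint={pink,rose,plum,gold}; Gala={red,lime,teal}).
Every remaining block overlaps one of these, and no 4 of the listed blocks are pairwise disjoint, so 3 is the maximum.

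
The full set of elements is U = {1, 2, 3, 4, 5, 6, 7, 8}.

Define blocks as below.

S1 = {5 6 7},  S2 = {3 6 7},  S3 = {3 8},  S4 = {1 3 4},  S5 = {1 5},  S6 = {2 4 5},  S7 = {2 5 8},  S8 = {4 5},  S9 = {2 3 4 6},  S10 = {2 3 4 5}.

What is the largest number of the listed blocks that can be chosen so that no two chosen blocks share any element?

2

S2, S6 are pairwise disjoint (S2={3,6,7}; S6={2,4,5}).
Every remaining block overlaps one of these, and no 3 of the listed blocks are pairwise disjoint, so 2 is the maximum.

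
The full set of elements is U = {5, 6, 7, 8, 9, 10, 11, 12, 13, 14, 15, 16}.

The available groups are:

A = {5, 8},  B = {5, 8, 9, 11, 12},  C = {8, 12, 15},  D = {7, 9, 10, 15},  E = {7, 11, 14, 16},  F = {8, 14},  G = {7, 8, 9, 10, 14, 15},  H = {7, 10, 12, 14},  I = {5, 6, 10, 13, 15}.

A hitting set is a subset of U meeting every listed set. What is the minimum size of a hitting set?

3

Take T = {7, 8, 10}. Each listed group contains at least one of these, so T is a hitting set of size 3.
No choice of 2 elements meets every group, so 3 is the minimum.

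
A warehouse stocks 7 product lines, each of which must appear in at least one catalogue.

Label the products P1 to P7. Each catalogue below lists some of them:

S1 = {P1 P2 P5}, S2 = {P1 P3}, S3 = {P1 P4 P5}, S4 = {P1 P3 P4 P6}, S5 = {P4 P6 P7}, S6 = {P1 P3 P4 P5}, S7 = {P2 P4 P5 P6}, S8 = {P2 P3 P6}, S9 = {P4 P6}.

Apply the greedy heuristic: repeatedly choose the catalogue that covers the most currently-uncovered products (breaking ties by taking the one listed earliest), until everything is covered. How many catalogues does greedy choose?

Greedy: pick S4 (covers 4 new) → pick S1 (covers 2 new) → pick S5 (covers 1 new). Total picks: 3.

3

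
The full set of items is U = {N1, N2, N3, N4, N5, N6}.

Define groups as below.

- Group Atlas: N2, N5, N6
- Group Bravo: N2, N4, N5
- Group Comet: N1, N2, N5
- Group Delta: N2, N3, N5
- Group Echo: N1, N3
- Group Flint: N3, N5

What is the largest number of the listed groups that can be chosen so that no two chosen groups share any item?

Atlas, Echo are pairwise disjoint (Atlas={N2,N5,N6}; Echo={N1,N3}).
Every remaining group overlaps one of these, and no 3 of the listed groups are pairwise disjoint, so 2 is the maximum.

2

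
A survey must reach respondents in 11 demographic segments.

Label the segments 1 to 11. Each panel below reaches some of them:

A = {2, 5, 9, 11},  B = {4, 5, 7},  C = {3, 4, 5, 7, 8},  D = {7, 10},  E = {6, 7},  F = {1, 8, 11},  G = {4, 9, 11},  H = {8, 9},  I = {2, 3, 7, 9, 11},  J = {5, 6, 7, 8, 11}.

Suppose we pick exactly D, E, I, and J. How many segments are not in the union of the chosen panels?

2

Union of D, E, I, J = {2, 3, 5, 6, 7, 8, 9, 10, 11}.
Not covered: 1, 4 — 2 segments.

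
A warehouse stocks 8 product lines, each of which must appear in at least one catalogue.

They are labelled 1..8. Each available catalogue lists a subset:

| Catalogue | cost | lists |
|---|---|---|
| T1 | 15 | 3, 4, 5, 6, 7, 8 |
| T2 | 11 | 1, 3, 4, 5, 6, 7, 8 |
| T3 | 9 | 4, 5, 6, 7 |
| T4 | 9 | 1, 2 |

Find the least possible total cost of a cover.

T2, T4 together cover every product (T2 ∪ T4 = {1, 2, 3, 4, 5, 6, 7, 8}); total cost 11 + 9 = 20.
No covering selection has total cost below 20.

20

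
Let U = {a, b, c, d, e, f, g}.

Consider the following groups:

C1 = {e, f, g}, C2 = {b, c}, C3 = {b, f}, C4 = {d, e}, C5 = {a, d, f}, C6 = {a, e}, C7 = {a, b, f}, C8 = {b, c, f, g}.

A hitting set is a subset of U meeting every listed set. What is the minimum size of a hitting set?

H = {b, d, e} meets every group (each contains at least one member of H), and |H| = 3.
No choice of 2 items meets every group, so 3 is the minimum.

3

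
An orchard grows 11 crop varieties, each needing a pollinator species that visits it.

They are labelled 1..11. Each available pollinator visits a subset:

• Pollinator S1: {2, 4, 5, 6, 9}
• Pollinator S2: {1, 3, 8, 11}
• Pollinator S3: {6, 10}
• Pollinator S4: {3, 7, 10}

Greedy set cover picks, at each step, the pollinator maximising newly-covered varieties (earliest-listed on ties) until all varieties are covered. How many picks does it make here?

3

Greedy: pick S1 (covers 5 new) → pick S2 (covers 4 new) → pick S4 (covers 2 new). Total picks: 3.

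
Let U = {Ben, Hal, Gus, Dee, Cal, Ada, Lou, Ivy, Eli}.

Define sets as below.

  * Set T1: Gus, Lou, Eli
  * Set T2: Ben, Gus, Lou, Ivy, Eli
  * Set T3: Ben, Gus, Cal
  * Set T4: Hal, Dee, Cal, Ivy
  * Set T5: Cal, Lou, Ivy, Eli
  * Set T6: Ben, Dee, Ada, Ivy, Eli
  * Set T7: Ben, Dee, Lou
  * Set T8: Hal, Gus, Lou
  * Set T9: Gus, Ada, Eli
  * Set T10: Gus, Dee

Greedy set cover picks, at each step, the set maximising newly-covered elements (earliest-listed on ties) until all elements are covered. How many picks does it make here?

3

Greedy: pick T2 (covers 5 new) → pick T4 (covers 3 new) → pick T6 (covers 1 new). Total picks: 3.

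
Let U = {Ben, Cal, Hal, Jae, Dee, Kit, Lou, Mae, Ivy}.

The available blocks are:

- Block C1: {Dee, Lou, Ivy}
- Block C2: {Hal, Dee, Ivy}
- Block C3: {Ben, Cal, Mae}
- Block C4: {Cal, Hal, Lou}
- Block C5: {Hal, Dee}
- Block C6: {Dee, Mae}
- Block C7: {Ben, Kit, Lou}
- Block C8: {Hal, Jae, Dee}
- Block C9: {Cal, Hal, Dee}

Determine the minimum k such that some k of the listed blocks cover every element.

Take {C2, C3, C7, C8}. Their union is {Ben, Cal, Hal, Jae, Dee, Kit, Lou, Mae, Ivy}, which is all 9 elements.
No 3 of the 9 blocks cover everything (all 84 combinations miss at least one element), so 4 is optimal.

4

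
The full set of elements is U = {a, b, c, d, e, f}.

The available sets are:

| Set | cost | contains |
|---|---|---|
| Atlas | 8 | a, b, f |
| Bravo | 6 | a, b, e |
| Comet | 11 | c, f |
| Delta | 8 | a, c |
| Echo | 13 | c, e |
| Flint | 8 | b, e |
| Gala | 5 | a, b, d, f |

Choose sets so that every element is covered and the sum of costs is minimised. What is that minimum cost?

Echo, Gala together cover every element (Echo ∪ Gala = {a, b, c, d, e, f}); total cost 13 + 5 = 18.
The greedy pick Gala, Bravo, Delta costs 19; no covering selection beats 18.

18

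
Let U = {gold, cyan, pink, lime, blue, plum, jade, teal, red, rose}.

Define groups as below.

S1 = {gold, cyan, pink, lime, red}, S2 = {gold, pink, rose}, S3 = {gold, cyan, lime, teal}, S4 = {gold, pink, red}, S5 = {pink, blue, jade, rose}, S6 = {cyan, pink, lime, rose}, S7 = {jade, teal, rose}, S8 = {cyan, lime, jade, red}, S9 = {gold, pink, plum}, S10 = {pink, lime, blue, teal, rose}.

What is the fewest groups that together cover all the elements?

3

Take {S8, S9, S10}. Their union is {gold, cyan, pink, lime, blue, plum, jade, teal, red, rose}, which is all 10 elements.
Only S9 contains plum, so S9 is forced; the remaining 7 elements need at least 2 more groups (each remaining group adds at most 4) — so at least 3 groups are needed, and 3 is optimal.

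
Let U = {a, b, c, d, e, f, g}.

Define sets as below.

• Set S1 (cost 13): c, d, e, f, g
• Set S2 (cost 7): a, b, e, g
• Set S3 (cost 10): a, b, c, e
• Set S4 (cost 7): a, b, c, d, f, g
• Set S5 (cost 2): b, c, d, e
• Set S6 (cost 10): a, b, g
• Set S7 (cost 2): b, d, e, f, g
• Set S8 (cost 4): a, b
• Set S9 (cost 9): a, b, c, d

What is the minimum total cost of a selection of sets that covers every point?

8

S5, S7, S8 together cover every point (S5 ∪ S7 ∪ S8 = {a, b, c, d, e, f, g}); total cost 2 + 2 + 4 = 8.
No covering selection has total cost below 8.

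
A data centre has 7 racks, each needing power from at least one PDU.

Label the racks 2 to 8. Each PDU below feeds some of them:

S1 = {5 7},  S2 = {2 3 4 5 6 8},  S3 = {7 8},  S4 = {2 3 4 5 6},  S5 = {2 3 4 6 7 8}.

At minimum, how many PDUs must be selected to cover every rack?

2

S1 and S5 together: S1 ∪ S5 = {2, 3, 4, 5, 6, 7, 8} — every rack is covered.
No single PDU has all 7 racks (the largest, S2, has 6), so 2 is optimal.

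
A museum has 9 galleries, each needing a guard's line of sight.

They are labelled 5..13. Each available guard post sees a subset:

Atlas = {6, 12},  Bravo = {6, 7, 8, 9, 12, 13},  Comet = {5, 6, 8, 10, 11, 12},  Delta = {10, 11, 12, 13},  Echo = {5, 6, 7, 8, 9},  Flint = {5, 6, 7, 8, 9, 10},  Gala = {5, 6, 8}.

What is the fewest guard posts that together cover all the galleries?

2

Delta and Echo together: Delta ∪ Echo = {5, 6, 7, 8, 9, 10, 11, 12, 13} — every gallery is covered.
No single guard post has all 9 galleries (the largest, Bravo, has 6), so 2 is optimal.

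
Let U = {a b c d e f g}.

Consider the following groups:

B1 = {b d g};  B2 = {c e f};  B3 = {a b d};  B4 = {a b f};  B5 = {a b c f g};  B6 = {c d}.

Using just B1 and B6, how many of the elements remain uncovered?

3

Union of B1, B6 = {b, c, d, g}.
Not covered: a, e, f — 3 elements.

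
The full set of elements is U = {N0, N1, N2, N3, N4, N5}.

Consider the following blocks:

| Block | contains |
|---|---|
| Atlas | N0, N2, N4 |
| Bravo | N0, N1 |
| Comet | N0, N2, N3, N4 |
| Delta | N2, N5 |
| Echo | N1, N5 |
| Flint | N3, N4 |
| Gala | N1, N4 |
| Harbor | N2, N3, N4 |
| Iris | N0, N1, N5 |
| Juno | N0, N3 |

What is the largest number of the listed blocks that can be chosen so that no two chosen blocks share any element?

Bravo, Delta, Flint are pairwise disjoint (Bravo={N0,N1}; Delta={N2,N5}; Flint={N3,N4}).
Every remaining block overlaps one of these, and no 4 of the listed blocks are pairwise disjoint, so 3 is the maximum.

3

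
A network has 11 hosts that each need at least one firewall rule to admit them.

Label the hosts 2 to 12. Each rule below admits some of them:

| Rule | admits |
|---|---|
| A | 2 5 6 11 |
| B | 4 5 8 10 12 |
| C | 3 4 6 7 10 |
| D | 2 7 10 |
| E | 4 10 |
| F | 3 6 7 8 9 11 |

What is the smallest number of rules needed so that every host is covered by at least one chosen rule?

A and B and F together: A ∪ B ∪ F = {2, 3, 4, 5, 6, 7, 8, 9, 10, 11, 12} — every host is covered.
Only F contains 9, so F is forced; the remaining 5 hosts need at least 2 more rules (each remaining rule adds at most 4) — so at least 3 rules are needed, and 3 is optimal.

3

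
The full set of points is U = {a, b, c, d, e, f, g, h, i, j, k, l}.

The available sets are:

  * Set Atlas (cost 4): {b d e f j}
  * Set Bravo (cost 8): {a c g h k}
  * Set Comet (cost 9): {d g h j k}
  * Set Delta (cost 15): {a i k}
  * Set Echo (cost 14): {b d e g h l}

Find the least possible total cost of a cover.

41

Atlas, Bravo, Delta, Echo together cover every point (Atlas ∪ Bravo ∪ Delta ∪ Echo = {a, b, c, d, e, f, g, h, i, j, k, l}); total cost 4 + 8 + 15 + 14 = 41.
No covering selection has total cost below 41.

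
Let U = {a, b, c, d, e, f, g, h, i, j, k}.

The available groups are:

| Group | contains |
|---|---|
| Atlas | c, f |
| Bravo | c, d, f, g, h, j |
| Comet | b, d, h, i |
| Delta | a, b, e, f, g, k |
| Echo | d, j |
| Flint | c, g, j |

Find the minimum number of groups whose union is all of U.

3

Comet, Delta, and Flint cover everything between them: the union {a, b, c, d, e, f, g, h, i, j, k} is all of U.
Only Delta contains a, so Delta is forced; the remaining 5 items need at least 2 more groups (each remaining group adds at most 4) — so at least 3 groups are needed, and 3 is optimal.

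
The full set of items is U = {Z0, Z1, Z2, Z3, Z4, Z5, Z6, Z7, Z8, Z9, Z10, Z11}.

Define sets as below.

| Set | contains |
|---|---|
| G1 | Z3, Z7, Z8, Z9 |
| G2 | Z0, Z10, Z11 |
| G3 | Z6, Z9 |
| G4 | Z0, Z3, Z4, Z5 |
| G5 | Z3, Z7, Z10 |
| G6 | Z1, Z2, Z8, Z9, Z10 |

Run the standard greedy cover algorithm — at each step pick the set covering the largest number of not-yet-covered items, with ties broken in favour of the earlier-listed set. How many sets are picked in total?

5

Greedy: pick G6 (covers 5 new) → pick G4 (covers 4 new) → pick G1 (covers 1 new) → pick G2 (covers 1 new) → pick G3 (covers 1 new). Total picks: 5.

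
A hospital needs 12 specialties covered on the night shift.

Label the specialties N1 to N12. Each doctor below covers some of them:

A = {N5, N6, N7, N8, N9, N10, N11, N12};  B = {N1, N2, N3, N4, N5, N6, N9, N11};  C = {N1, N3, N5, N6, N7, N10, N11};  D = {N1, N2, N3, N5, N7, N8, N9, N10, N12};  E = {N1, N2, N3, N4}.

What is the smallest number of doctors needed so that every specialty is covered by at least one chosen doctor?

2

A and E together: A ∪ E = {N1, N2, N3, N4, N5, N6, N7, N8, N9, N10, N11, N12} — every specialty is covered.
No single doctor has all 12 specialties (the largest, D, has 9), so 2 is optimal.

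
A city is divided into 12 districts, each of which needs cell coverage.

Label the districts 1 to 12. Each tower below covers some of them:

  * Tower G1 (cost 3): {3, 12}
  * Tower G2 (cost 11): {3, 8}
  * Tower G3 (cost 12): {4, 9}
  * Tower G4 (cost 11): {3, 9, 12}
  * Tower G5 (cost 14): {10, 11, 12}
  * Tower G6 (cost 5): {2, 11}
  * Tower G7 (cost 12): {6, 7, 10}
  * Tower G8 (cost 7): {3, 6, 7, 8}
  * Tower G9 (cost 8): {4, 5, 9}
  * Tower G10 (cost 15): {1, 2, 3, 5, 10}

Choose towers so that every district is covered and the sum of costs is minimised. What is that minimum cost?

38

G1, G6, G8, G9, G10 together cover every district (G1 ∪ G6 ∪ G8 ∪ G9 ∪ G10 = {1, 2, 3, 4, 5, 6, 7, 8, 9, 10, 11, 12}); total cost 3 + 5 + 7 + 8 + 15 = 38.
No covering selection has total cost below 38.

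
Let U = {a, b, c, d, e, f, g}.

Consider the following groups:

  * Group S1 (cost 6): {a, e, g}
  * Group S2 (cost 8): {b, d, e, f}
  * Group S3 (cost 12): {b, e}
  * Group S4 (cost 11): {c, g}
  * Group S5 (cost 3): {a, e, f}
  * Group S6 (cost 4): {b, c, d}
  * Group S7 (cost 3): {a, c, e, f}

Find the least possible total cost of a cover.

13

S1, S5, S6 together cover every element (S1 ∪ S5 ∪ S6 = {a, b, c, d, e, f, g}); total cost 6 + 3 + 4 = 13.
No covering selection has total cost below 13.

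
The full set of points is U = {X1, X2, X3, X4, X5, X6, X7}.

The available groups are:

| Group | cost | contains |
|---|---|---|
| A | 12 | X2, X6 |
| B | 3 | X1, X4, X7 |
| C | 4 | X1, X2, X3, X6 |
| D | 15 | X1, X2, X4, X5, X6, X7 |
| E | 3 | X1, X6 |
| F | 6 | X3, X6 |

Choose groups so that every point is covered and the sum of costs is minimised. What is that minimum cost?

C, D together cover every point (C ∪ D = {X1, X2, X3, X4, X5, X6, X7}); total cost 4 + 15 = 19.
The greedy pick B, C, D costs 22; no covering selection beats 19.

19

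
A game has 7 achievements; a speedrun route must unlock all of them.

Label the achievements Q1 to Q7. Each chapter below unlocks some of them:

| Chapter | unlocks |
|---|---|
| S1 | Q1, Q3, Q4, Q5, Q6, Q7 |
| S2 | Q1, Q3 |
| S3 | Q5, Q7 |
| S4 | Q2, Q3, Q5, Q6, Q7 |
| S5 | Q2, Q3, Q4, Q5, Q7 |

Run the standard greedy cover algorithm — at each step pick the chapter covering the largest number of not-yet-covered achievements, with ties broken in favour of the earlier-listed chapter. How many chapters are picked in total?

2

Greedy: pick S1 (covers 6 new) → pick S4 (covers 1 new). Total picks: 2.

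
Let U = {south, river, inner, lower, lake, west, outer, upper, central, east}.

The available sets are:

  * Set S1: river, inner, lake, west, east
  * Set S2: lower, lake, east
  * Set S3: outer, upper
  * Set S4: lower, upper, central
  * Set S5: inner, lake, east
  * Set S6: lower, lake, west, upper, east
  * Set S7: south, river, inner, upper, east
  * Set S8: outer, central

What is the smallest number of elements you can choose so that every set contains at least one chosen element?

H = {outer, central, east} meets every set (each contains at least one member of H), and |H| = 3.
No choice of 2 elements meets every set, so 3 is the minimum.

3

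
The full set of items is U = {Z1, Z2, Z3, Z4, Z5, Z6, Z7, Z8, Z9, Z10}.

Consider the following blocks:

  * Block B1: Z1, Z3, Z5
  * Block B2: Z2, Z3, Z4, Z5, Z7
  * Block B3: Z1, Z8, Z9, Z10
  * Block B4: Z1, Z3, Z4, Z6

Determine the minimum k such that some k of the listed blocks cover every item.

3

Take {B2, B3, B4}. Their union is {Z1, Z2, Z3, Z4, Z5, Z6, Z7, Z8, Z9, Z10}, which is all 10 items.
Only B2 contains Z2, so B2 is forced; the remaining 5 items need at least 2 more blocks (each remaining block adds at most 4) — so at least 3 blocks are needed, and 3 is optimal.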